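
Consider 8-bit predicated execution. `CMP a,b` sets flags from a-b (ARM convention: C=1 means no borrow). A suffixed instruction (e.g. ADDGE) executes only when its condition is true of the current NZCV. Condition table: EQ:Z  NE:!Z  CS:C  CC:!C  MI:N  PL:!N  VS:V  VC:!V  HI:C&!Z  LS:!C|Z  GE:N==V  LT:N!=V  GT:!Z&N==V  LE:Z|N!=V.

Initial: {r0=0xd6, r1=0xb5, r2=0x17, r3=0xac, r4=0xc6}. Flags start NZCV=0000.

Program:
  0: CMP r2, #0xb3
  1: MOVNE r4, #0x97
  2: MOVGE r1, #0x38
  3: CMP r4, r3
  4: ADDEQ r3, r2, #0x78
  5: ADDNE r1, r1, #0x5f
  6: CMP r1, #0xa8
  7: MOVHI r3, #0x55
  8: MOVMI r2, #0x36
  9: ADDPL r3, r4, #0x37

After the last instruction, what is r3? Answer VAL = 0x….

0: ✓ CMP  NZCV=0000
1: ✓ MOVNE  r4←0x97
2: ✓ MOVGE  r1←0x38
3: ✓ CMP  NZCV=1000
4: · ADDEQ
5: ✓ ADDNE  r1←0x97
6: ✓ CMP  NZCV=1000
7: · MOVHI
8: ✓ MOVMI  r2←0x36
9: · ADDPL

VAL = 0xac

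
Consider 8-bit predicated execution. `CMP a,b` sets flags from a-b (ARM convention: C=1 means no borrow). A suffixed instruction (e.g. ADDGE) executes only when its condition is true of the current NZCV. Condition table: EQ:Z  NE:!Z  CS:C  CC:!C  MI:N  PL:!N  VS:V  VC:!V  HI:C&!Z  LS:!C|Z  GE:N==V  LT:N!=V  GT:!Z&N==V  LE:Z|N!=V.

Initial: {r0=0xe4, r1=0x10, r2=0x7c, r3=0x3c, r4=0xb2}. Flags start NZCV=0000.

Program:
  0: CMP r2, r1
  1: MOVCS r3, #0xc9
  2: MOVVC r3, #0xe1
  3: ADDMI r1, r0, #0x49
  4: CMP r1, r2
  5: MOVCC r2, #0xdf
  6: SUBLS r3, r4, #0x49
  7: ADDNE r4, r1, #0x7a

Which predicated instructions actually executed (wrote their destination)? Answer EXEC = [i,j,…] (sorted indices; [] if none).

EXEC = [1,2,5,6,7]

0: ✓ CMP  NZCV=0010
1: ✓ MOVCS  r3←0xc9
2: ✓ MOVVC  r3←0xe1
3: · ADDMI
4: ✓ CMP  NZCV=1000
5: ✓ MOVCC  r2←0xdf
6: ✓ SUBLS  r3←0x69
7: ✓ ADDNE  r4←0x8a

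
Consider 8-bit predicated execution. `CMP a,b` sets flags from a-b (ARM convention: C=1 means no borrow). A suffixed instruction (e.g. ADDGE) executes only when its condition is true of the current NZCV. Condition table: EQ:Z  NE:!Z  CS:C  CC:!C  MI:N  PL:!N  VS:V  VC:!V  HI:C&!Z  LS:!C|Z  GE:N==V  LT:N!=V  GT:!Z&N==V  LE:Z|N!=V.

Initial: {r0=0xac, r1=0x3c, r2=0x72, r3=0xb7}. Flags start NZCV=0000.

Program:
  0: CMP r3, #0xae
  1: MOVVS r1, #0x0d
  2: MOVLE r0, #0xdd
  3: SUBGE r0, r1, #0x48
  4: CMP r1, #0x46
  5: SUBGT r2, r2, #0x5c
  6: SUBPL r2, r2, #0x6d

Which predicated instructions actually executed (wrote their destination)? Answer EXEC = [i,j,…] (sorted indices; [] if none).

EXEC = [3]

0: ✓ CMP  NZCV=0010
1: · MOVVS
2: · MOVLE
3: ✓ SUBGE  r0←0xf4
4: ✓ CMP  NZCV=1000
5: · SUBGT
6: · SUBPL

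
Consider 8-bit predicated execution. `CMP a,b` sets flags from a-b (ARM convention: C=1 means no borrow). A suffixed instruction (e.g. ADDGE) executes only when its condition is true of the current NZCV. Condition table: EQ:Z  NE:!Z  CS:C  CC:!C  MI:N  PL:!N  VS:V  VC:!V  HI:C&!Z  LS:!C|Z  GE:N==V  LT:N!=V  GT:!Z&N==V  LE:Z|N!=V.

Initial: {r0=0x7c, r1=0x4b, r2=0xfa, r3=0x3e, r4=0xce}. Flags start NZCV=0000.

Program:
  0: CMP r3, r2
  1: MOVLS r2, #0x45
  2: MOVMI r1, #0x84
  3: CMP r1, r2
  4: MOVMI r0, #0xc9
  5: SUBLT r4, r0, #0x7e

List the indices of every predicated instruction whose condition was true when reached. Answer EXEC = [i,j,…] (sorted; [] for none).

[0] flags=0000 → (cmp)
[1] flags=0000 LS?T → r2=0x45
[2] flags=0000 MI?F → skip
[3] flags=0010 → (cmp)
[4] flags=0010 MI?F → skip
[5] flags=0010 LT?F → skip

EXEC = [1]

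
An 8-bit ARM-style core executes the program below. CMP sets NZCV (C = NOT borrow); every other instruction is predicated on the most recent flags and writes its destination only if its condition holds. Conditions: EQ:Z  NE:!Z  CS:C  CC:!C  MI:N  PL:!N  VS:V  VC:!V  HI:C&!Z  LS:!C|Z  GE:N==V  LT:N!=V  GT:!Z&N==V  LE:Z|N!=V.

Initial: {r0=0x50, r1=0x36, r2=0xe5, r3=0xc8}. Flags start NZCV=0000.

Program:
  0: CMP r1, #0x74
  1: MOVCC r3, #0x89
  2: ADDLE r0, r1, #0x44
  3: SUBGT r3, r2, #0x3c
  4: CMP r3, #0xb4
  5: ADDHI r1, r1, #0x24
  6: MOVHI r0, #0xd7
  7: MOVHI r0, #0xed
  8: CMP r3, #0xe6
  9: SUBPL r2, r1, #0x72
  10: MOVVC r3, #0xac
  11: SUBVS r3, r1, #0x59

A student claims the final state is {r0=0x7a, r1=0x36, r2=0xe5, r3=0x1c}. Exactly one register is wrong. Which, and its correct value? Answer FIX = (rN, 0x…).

FIX = (r3, 0xac)

[0] flags=1000 → (cmp)
[1] flags=1000 CC?T → r3=0x89
[2] flags=1000 LE?T → r0=0x7a
[3] flags=1000 GT?F → skip
[4] flags=1000 → (cmp)
[5] flags=1000 HI?F → skip
[6] flags=1000 HI?F → skip
[7] flags=1000 HI?F → skip
[8] flags=1000 → (cmp)
[9] flags=1000 PL?F → skip
[10] flags=1000 VC?T → r3=0xac
[11] flags=1000 VS?F → skip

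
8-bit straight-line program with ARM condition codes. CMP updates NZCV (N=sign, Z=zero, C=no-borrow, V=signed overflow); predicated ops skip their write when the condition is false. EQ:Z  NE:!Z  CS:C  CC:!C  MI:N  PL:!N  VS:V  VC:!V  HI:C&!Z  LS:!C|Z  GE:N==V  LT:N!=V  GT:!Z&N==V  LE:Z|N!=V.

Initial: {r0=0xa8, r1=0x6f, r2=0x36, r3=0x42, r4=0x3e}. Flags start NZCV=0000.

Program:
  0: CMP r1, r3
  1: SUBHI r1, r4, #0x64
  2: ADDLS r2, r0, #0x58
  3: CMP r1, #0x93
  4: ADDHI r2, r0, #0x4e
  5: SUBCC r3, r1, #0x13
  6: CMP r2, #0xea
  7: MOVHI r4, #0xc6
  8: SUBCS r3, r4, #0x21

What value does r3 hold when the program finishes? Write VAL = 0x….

VAL = 0xa5

[0] flags=0010 → (cmp)
[1] flags=0010 HI?T → r1=0xda
[2] flags=0010 LS?F → skip
[3] flags=0010 → (cmp)
[4] flags=0010 HI?T → r2=0xf6
[5] flags=0010 CC?F → skip
[6] flags=0010 → (cmp)
[7] flags=0010 HI?T → r4=0xc6
[8] flags=0010 CS?T → r3=0xa5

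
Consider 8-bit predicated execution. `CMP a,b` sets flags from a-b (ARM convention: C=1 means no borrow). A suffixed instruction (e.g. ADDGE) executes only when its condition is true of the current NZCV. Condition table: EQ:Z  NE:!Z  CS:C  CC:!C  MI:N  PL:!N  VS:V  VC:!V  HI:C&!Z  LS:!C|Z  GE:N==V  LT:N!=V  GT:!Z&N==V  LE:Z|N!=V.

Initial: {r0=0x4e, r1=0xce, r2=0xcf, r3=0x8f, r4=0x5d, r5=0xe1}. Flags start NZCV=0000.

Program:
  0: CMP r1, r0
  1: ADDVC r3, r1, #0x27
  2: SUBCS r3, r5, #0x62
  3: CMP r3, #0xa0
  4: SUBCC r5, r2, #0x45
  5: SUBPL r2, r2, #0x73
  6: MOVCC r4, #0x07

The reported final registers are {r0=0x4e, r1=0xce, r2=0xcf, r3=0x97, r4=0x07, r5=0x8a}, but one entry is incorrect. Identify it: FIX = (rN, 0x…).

[0] flags=1010 → (cmp)
[1] flags=1010 VC?T → r3=0xf5
[2] flags=1010 CS?T → r3=0x7f
[3] flags=1001 → (cmp)
[4] flags=1001 CC?T → r5=0x8a
[5] flags=1001 PL?F → skip
[6] flags=1001 CC?T → r4=0x07

FIX = (r3, 0x7f)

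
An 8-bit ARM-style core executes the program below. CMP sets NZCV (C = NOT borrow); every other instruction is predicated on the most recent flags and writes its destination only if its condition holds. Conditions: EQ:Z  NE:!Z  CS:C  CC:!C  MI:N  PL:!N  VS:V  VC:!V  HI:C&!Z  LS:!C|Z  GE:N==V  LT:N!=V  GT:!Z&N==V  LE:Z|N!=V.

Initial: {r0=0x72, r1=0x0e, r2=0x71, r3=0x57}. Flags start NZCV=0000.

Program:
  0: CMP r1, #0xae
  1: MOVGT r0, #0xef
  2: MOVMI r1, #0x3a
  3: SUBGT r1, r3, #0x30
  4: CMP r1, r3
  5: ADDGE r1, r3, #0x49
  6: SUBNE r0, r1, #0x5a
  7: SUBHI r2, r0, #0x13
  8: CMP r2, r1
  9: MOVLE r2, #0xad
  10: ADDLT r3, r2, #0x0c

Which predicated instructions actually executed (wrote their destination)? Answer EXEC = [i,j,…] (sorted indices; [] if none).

[0] flags=0000 → (cmp)
[1] flags=0000 GT?T → r0=0xef
[2] flags=0000 MI?F → skip
[3] flags=0000 GT?T → r1=0x27
[4] flags=1000 → (cmp)
[5] flags=1000 GE?F → skip
[6] flags=1000 NE?T → r0=0xcd
[7] flags=1000 HI?F → skip
[8] flags=0010 → (cmp)
[9] flags=0010 LE?F → skip
[10] flags=0010 LT?F → skip

EXEC = [1,3,6]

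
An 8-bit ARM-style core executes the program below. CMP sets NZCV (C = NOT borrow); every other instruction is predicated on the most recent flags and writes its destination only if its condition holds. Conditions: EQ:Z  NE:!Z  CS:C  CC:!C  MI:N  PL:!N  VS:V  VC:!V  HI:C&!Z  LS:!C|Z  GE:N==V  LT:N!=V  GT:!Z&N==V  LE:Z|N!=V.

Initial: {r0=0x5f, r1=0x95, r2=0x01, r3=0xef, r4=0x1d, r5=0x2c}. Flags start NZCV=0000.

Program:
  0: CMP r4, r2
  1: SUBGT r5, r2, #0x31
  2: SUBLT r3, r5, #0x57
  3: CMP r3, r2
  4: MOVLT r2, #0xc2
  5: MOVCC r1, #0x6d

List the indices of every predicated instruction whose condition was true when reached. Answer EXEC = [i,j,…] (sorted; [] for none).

0: ✓ CMP  NZCV=0010
1: ✓ SUBGT  r5←0xd0
2: · SUBLT
3: ✓ CMP  NZCV=1010
4: ✓ MOVLT  r2←0xc2
5: · MOVCC

EXEC = [1,4]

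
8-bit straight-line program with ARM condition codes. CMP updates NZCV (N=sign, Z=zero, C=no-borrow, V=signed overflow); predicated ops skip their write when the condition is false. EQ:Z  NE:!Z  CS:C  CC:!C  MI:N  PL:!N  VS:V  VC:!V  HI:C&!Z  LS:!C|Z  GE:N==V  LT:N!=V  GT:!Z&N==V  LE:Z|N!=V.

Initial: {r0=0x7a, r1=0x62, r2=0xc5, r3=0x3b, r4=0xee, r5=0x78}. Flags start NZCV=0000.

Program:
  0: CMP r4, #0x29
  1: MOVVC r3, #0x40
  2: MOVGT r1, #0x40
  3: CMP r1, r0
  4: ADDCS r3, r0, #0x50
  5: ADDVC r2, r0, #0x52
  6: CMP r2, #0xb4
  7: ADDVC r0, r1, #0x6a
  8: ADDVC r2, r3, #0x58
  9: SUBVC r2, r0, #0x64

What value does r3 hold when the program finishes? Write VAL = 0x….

0: ✓ CMP  NZCV=1010
1: ✓ MOVVC  r3←0x40
2: · MOVGT
3: ✓ CMP  NZCV=1000
4: · ADDCS
5: ✓ ADDVC  r2←0xcc
6: ✓ CMP  NZCV=0010
7: ✓ ADDVC  r0←0xcc
8: ✓ ADDVC  r2←0x98
9: ✓ SUBVC  r2←0x68

VAL = 0x40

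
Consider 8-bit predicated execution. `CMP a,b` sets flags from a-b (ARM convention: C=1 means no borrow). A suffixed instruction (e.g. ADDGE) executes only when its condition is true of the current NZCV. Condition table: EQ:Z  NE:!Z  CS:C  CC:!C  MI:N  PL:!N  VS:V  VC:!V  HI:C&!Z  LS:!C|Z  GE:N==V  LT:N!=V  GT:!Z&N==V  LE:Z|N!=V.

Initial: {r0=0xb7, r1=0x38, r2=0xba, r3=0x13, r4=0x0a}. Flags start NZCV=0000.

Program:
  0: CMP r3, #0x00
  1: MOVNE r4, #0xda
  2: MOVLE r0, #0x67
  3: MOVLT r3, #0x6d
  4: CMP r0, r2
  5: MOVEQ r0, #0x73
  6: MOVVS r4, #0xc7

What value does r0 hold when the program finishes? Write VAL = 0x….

VAL = 0xb7

[0] flags=0010 → (cmp)
[1] flags=0010 NE?T → r4=0xda
[2] flags=0010 LE?F → skip
[3] flags=0010 LT?F → skip
[4] flags=1000 → (cmp)
[5] flags=1000 EQ?F → skip
[6] flags=1000 VS?F → skip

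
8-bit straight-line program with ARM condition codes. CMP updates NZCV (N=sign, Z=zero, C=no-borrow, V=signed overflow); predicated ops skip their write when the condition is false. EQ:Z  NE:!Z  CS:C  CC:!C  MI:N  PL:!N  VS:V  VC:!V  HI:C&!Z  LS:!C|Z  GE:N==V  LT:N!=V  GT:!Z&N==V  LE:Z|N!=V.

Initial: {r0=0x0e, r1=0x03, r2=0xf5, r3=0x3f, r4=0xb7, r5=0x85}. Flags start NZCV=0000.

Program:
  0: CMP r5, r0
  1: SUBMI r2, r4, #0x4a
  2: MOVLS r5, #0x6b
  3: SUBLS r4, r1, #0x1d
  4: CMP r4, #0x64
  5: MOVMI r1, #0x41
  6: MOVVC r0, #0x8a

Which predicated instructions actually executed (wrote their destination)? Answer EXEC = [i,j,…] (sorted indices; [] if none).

EXEC = []

[0] flags=0011 → (cmp)
[1] flags=0011 MI?F → skip
[2] flags=0011 LS?F → skip
[3] flags=0011 LS?F → skip
[4] flags=0011 → (cmp)
[5] flags=0011 MI?F → skip
[6] flags=0011 VC?F → skip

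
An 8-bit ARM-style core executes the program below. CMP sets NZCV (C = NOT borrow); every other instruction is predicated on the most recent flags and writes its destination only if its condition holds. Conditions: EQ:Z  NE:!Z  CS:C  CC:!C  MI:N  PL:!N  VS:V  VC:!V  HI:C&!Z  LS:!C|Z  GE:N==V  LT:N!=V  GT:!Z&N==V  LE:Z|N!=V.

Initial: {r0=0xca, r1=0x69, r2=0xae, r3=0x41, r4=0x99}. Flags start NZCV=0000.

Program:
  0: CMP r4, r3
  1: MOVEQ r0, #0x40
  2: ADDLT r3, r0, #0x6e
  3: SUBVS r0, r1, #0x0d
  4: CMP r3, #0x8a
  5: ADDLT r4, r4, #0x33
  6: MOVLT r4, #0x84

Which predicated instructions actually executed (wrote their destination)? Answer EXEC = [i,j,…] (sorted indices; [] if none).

EXEC = [2,3]

[0] flags=0011 → (cmp)
[1] flags=0011 EQ?F → skip
[2] flags=0011 LT?T → r3=0x38
[3] flags=0011 VS?T → r0=0x5c
[4] flags=1001 → (cmp)
[5] flags=1001 LT?F → skip
[6] flags=1001 LT?F → skip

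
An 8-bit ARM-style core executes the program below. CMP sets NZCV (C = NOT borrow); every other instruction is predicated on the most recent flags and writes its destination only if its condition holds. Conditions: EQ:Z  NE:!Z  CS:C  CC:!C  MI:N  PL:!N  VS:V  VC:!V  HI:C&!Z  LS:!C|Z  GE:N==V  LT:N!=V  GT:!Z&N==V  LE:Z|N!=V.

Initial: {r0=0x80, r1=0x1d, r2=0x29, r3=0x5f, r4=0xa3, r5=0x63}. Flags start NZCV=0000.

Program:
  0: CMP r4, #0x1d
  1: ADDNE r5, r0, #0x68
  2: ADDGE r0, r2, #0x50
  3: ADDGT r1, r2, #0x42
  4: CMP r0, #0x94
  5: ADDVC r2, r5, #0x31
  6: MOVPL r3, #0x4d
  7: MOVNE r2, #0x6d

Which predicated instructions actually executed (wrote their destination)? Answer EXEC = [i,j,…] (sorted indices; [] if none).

[0] flags=1010 → (cmp)
[1] flags=1010 NE?T → r5=0xe8
[2] flags=1010 GE?F → skip
[3] flags=1010 GT?F → skip
[4] flags=1000 → (cmp)
[5] flags=1000 VC?T → r2=0x19
[6] flags=1000 PL?F → skip
[7] flags=1000 NE?T → r2=0x6d

EXEC = [1,5,7]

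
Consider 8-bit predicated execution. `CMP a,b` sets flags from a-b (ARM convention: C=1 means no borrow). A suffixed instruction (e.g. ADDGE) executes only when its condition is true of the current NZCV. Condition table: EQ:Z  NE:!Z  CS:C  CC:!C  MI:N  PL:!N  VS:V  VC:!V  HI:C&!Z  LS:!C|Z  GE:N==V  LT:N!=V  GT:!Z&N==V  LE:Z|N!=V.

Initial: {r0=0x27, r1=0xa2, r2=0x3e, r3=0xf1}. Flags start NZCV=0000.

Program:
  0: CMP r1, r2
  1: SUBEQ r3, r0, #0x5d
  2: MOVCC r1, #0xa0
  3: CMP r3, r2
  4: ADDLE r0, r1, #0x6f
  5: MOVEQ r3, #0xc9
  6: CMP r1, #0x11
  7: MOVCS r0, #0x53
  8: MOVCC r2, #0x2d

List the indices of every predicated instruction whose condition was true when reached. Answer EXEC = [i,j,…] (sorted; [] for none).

[0] flags=0011 → (cmp)
[1] flags=0011 EQ?F → skip
[2] flags=0011 CC?F → skip
[3] flags=1010 → (cmp)
[4] flags=1010 LE?T → r0=0x11
[5] flags=1010 EQ?F → skip
[6] flags=1010 → (cmp)
[7] flags=1010 CS?T → r0=0x53
[8] flags=1010 CC?F → skip

EXEC = [4,7]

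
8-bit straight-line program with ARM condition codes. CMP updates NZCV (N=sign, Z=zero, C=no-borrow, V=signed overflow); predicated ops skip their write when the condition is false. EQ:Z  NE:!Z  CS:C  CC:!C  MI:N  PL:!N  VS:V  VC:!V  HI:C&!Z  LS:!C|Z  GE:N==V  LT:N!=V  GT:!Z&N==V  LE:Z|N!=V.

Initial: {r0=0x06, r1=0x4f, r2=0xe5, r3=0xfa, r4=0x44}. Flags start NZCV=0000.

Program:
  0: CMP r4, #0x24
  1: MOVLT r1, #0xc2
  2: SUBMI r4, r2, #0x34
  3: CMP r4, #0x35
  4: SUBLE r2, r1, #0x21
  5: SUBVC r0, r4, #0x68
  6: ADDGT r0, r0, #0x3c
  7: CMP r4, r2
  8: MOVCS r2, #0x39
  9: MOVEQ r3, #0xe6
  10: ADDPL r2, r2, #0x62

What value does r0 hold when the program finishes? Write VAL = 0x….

VAL = 0x18

[0] flags=0010 → (cmp)
[1] flags=0010 LT?F → skip
[2] flags=0010 MI?F → skip
[3] flags=0010 → (cmp)
[4] flags=0010 LE?F → skip
[5] flags=0010 VC?T → r0=0xdc
[6] flags=0010 GT?T → r0=0x18
[7] flags=0000 → (cmp)
[8] flags=0000 CS?F → skip
[9] flags=0000 EQ?F → skip
[10] flags=0000 PL?T → r2=0x47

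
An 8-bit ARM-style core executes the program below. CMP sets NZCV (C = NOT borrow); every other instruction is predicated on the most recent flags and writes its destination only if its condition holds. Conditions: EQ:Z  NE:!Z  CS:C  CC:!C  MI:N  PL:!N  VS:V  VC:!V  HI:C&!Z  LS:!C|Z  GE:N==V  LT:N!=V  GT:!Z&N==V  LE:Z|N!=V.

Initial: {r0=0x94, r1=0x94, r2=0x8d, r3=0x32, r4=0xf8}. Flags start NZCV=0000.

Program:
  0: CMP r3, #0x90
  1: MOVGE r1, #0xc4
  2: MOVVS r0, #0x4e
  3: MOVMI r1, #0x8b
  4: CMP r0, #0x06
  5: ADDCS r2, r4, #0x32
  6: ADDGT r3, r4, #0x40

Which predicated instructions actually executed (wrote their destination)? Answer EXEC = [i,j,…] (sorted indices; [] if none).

EXEC = [1,2,3,5,6]

0: ✓ CMP  NZCV=1001
1: ✓ MOVGE  r1←0xc4
2: ✓ MOVVS  r0←0x4e
3: ✓ MOVMI  r1←0x8b
4: ✓ CMP  NZCV=0010
5: ✓ ADDCS  r2←0x2a
6: ✓ ADDGT  r3←0x38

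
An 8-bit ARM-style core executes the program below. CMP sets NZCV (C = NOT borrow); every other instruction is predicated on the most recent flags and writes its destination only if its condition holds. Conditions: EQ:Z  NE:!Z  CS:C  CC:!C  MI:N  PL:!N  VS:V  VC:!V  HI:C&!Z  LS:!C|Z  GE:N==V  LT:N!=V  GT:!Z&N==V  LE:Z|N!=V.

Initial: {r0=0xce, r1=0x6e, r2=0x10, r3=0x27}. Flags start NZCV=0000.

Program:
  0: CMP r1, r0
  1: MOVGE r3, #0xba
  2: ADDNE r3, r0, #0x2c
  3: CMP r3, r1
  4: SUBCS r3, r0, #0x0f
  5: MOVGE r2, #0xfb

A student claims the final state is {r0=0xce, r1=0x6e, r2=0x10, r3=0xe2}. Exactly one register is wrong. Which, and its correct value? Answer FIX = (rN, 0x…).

0: ✓ CMP  NZCV=1001
1: ✓ MOVGE  r3←0xba
2: ✓ ADDNE  r3←0xfa
3: ✓ CMP  NZCV=1010
4: ✓ SUBCS  r3←0xbf
5: · MOVGE

FIX = (r3, 0xbf)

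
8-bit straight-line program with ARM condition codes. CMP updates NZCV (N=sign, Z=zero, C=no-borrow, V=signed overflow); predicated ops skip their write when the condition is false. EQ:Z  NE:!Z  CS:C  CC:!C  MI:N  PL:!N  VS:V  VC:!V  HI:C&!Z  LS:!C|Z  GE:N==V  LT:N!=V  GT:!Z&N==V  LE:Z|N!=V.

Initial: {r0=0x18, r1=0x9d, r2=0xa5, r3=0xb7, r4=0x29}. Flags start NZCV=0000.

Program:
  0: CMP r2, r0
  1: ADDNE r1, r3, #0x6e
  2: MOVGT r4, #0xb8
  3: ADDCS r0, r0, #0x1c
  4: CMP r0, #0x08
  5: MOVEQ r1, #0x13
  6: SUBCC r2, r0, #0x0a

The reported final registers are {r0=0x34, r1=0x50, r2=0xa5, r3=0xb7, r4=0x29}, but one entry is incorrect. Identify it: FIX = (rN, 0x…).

0: ✓ CMP  NZCV=1010
1: ✓ ADDNE  r1←0x25
2: · MOVGT
3: ✓ ADDCS  r0←0x34
4: ✓ CMP  NZCV=0010
5: · MOVEQ
6: · SUBCC

FIX = (r1, 0x25)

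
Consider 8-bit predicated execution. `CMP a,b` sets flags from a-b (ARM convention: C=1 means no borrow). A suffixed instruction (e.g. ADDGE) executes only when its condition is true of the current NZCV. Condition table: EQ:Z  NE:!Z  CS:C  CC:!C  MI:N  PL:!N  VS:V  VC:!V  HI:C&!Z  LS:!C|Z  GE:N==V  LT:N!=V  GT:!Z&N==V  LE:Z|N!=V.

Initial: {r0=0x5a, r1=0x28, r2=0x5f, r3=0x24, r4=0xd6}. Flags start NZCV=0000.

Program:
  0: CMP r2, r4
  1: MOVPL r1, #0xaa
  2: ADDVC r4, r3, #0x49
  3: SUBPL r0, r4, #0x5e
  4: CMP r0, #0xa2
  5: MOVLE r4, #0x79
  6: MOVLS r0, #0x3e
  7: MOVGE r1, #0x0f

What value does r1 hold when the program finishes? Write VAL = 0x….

VAL = 0x0f

[0] flags=1001 → (cmp)
[1] flags=1001 PL?F → skip
[2] flags=1001 VC?F → skip
[3] flags=1001 PL?F → skip
[4] flags=1001 → (cmp)
[5] flags=1001 LE?F → skip
[6] flags=1001 LS?T → r0=0x3e
[7] flags=1001 GE?T → r1=0x0f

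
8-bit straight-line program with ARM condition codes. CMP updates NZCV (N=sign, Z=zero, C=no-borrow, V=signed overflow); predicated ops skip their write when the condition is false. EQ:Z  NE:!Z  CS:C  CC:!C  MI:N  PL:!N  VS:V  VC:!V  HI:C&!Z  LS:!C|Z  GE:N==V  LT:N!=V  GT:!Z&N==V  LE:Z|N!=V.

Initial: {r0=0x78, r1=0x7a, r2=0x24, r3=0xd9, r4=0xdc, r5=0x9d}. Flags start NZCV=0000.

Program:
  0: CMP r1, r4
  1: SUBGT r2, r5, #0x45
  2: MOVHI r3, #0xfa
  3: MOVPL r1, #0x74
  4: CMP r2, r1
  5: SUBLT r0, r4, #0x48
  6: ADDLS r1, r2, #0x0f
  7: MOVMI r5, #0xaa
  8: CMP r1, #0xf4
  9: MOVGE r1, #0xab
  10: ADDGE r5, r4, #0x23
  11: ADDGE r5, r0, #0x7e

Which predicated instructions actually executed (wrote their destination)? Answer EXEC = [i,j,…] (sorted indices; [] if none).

EXEC = [1,5,6,7,9,10,11]

0: ✓ CMP  NZCV=1001
1: ✓ SUBGT  r2←0x58
2: · MOVHI
3: · MOVPL
4: ✓ CMP  NZCV=1000
5: ✓ SUBLT  r0←0x94
6: ✓ ADDLS  r1←0x67
7: ✓ MOVMI  r5←0xaa
8: ✓ CMP  NZCV=0000
9: ✓ MOVGE  r1←0xab
10: ✓ ADDGE  r5←0xff
11: ✓ ADDGE  r5←0x12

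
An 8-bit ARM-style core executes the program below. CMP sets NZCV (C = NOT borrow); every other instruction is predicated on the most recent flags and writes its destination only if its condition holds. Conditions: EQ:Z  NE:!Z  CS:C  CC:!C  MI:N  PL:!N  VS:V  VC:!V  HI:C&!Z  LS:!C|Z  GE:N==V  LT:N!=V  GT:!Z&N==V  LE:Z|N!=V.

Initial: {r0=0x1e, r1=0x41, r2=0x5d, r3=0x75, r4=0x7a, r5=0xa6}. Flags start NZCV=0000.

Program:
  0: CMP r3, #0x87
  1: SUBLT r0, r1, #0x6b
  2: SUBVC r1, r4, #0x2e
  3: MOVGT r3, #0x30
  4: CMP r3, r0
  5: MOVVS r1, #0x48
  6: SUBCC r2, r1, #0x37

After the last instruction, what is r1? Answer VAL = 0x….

VAL = 0x41

[0] flags=1001 → (cmp)
[1] flags=1001 LT?F → skip
[2] flags=1001 VC?F → skip
[3] flags=1001 GT?T → r3=0x30
[4] flags=0010 → (cmp)
[5] flags=0010 VS?F → skip
[6] flags=0010 CC?F → skip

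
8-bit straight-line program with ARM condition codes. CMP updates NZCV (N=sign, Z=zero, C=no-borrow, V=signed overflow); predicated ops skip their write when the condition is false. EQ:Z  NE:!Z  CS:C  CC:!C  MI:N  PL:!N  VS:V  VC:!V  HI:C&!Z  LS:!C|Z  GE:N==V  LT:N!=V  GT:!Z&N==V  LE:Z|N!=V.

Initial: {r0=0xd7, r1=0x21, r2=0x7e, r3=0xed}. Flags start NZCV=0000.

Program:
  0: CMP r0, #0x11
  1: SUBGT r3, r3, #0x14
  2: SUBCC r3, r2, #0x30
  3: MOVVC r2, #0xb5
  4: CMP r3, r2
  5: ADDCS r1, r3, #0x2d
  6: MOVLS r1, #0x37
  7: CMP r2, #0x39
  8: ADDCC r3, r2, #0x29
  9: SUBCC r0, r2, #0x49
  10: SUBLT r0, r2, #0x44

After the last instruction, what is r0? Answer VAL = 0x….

[0] flags=1010 → (cmp)
[1] flags=1010 GT?F → skip
[2] flags=1010 CC?F → skip
[3] flags=1010 VC?T → r2=0xb5
[4] flags=0010 → (cmp)
[5] flags=0010 CS?T → r1=0x1a
[6] flags=0010 LS?F → skip
[7] flags=0011 → (cmp)
[8] flags=0011 CC?F → skip
[9] flags=0011 CC?F → skip
[10] flags=0011 LT?T → r0=0x71

VAL = 0x71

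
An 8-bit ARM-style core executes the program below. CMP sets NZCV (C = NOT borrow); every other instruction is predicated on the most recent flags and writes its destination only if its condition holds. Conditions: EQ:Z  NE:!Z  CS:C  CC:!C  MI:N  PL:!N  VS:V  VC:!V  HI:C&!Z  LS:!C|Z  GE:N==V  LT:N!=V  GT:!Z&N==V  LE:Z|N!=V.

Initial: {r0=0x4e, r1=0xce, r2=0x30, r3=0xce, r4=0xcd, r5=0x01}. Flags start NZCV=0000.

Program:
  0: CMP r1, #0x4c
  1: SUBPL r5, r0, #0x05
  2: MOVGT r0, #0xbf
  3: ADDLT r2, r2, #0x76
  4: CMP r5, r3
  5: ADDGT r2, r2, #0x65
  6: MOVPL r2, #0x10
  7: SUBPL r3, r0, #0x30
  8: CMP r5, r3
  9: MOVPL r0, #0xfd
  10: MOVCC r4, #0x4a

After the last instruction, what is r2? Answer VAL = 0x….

[0] flags=1010 → (cmp)
[1] flags=1010 PL?F → skip
[2] flags=1010 GT?F → skip
[3] flags=1010 LT?T → r2=0xa6
[4] flags=0000 → (cmp)
[5] flags=0000 GT?T → r2=0x0b
[6] flags=0000 PL?T → r2=0x10
[7] flags=0000 PL?T → r3=0x1e
[8] flags=1000 → (cmp)
[9] flags=1000 PL?F → skip
[10] flags=1000 CC?T → r4=0x4a

VAL = 0x10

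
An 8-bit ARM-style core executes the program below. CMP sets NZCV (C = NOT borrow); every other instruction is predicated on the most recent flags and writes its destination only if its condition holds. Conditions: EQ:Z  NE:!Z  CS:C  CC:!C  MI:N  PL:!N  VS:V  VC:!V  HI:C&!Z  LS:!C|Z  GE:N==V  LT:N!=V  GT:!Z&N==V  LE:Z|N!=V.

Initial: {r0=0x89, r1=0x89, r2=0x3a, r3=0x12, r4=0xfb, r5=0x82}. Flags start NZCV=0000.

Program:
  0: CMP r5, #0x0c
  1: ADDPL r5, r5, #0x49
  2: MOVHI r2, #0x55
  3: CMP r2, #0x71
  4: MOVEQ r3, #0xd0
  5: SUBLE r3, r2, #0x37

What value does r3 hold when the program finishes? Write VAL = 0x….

0: ✓ CMP  NZCV=0011
1: ✓ ADDPL  r5←0xcb
2: ✓ MOVHI  r2←0x55
3: ✓ CMP  NZCV=1000
4: · MOVEQ
5: ✓ SUBLE  r3←0x1e

VAL = 0x1e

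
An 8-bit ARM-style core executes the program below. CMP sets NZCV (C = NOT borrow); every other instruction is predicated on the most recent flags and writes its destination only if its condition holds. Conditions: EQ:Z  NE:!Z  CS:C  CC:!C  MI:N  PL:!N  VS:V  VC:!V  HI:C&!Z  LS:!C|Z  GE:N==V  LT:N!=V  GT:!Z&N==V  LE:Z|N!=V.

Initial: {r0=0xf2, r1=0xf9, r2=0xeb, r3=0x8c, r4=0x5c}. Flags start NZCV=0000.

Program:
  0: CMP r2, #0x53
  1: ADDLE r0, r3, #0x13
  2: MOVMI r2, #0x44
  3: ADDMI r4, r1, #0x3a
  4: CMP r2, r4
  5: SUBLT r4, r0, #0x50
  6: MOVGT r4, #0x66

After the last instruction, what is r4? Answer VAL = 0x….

VAL = 0x66

[0] flags=1010 → (cmp)
[1] flags=1010 LE?T → r0=0x9f
[2] flags=1010 MI?T → r2=0x44
[3] flags=1010 MI?T → r4=0x33
[4] flags=0010 → (cmp)
[5] flags=0010 LT?F → skip
[6] flags=0010 GT?T → r4=0x66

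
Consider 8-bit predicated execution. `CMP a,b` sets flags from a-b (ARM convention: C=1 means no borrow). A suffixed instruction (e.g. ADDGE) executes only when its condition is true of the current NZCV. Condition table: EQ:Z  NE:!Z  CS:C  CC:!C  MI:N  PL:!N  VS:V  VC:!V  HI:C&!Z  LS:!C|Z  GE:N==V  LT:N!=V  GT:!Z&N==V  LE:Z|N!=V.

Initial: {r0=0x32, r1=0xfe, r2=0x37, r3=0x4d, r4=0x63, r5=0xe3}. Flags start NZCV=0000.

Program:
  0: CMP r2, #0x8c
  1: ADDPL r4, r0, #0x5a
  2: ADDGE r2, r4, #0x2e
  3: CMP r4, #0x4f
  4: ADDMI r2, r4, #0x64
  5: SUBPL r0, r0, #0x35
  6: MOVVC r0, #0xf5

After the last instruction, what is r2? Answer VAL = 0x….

0: ✓ CMP  NZCV=1001
1: · ADDPL
2: ✓ ADDGE  r2←0x91
3: ✓ CMP  NZCV=0010
4: · ADDMI
5: ✓ SUBPL  r0←0xfd
6: ✓ MOVVC  r0←0xf5

VAL = 0x91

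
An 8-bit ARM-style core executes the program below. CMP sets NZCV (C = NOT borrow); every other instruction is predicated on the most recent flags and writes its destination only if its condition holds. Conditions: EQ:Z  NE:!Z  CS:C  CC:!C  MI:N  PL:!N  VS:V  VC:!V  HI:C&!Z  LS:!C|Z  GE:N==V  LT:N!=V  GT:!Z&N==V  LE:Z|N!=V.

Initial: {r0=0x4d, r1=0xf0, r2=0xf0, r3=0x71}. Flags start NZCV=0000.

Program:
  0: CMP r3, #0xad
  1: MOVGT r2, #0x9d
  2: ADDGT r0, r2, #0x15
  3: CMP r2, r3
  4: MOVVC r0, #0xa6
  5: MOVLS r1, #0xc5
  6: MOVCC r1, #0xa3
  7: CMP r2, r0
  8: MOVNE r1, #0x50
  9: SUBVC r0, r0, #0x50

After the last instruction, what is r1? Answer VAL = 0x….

VAL = 0x50

0: ✓ CMP  NZCV=1001
1: ✓ MOVGT  r2←0x9d
2: ✓ ADDGT  r0←0xb2
3: ✓ CMP  NZCV=0011
4: · MOVVC
5: · MOVLS
6: · MOVCC
7: ✓ CMP  NZCV=1000
8: ✓ MOVNE  r1←0x50
9: ✓ SUBVC  r0←0x62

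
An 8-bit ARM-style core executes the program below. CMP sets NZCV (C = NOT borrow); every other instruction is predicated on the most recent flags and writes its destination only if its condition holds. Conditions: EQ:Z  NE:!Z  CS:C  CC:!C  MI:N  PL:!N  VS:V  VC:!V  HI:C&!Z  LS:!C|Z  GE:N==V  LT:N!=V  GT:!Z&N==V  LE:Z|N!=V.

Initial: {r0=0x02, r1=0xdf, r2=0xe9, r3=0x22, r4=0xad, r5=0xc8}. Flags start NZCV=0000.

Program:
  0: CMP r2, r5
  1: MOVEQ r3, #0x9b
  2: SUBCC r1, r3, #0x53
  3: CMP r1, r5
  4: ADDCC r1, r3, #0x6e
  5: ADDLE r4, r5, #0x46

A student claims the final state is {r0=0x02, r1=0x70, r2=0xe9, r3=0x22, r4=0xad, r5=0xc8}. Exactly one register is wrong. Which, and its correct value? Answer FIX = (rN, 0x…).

FIX = (r1, 0xdf)

[0] flags=0010 → (cmp)
[1] flags=0010 EQ?F → skip
[2] flags=0010 CC?F → skip
[3] flags=0010 → (cmp)
[4] flags=0010 CC?F → skip
[5] flags=0010 LE?F → skip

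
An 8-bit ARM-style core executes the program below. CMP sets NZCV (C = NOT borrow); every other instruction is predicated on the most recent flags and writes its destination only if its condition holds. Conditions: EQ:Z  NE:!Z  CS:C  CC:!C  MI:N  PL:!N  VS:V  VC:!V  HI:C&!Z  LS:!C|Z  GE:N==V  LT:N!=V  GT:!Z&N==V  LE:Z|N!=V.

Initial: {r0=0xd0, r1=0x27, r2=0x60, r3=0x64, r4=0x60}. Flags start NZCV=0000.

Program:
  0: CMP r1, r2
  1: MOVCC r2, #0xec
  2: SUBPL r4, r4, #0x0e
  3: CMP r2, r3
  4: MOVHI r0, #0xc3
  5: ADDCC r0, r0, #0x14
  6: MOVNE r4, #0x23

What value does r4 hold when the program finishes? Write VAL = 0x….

0: ✓ CMP  NZCV=1000
1: ✓ MOVCC  r2←0xec
2: · SUBPL
3: ✓ CMP  NZCV=1010
4: ✓ MOVHI  r0←0xc3
5: · ADDCC
6: ✓ MOVNE  r4←0x23

VAL = 0x23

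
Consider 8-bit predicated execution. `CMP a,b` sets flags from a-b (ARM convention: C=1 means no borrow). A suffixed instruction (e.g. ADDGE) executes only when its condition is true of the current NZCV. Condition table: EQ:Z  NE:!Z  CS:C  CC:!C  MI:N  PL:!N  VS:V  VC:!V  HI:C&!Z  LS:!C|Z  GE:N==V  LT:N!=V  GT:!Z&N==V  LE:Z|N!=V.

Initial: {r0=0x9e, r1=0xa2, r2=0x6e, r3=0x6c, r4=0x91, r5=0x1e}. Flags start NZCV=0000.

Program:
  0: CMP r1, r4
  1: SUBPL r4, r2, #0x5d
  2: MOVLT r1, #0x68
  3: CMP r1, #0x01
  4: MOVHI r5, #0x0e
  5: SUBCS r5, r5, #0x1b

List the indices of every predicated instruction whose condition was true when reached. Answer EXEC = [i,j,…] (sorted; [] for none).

EXEC = [1,4,5]

[0] flags=0010 → (cmp)
[1] flags=0010 PL?T → r4=0x11
[2] flags=0010 LT?F → skip
[3] flags=1010 → (cmp)
[4] flags=1010 HI?T → r5=0x0e
[5] flags=1010 CS?T → r5=0xf3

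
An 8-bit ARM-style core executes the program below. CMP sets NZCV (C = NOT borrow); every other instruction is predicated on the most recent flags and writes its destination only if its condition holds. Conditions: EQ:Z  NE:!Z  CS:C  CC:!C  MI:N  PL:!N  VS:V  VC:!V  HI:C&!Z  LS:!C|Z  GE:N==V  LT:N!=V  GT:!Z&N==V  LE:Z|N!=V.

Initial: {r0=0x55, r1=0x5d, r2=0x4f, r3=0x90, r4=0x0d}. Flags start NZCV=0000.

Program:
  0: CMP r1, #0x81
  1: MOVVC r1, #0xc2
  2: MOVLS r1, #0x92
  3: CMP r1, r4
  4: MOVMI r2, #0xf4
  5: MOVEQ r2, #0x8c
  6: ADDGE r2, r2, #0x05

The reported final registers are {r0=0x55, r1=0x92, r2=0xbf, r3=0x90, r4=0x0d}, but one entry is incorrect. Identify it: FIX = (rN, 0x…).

0: ✓ CMP  NZCV=1001
1: · MOVVC
2: ✓ MOVLS  r1←0x92
3: ✓ CMP  NZCV=1010
4: ✓ MOVMI  r2←0xf4
5: · MOVEQ
6: · ADDGE

FIX = (r2, 0xf4)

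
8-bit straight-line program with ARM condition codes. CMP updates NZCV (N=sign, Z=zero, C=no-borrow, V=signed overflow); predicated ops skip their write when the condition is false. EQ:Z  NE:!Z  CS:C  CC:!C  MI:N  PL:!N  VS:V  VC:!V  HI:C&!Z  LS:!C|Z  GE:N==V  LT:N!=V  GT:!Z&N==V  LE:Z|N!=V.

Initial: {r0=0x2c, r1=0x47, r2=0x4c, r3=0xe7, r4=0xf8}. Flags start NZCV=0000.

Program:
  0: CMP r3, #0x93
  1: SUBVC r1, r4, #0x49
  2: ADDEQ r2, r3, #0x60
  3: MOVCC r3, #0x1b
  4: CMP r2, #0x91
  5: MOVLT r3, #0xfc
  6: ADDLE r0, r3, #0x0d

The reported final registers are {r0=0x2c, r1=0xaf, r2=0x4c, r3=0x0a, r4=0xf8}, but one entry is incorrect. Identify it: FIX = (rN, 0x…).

0: ✓ CMP  NZCV=0010
1: ✓ SUBVC  r1←0xaf
2: · ADDEQ
3: · MOVCC
4: ✓ CMP  NZCV=1001
5: · MOVLT
6: · ADDLE

FIX = (r3, 0xe7)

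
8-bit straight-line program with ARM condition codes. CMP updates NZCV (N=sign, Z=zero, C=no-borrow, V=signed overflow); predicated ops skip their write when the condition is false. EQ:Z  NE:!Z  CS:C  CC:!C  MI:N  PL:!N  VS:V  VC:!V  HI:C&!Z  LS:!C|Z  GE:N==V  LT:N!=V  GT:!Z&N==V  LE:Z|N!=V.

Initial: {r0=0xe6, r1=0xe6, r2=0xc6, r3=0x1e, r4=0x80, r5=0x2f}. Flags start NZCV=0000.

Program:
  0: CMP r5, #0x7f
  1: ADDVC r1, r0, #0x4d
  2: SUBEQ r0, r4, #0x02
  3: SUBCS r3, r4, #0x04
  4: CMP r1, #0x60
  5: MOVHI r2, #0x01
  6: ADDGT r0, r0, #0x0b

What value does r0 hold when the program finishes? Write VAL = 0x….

VAL = 0xe6

0: ✓ CMP  NZCV=1000
1: ✓ ADDVC  r1←0x33
2: · SUBEQ
3: · SUBCS
4: ✓ CMP  NZCV=1000
5: · MOVHI
6: · ADDGT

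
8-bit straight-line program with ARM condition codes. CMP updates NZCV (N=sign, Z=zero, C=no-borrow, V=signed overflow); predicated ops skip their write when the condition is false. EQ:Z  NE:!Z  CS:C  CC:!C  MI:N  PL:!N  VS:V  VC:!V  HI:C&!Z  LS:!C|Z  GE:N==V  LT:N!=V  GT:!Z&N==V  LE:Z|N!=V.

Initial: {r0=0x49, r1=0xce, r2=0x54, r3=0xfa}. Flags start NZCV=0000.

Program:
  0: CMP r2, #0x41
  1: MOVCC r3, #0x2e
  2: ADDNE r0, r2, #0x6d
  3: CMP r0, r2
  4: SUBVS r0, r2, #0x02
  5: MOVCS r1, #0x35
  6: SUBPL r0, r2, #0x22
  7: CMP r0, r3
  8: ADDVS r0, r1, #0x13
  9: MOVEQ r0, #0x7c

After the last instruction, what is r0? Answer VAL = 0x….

VAL = 0x32

0: ✓ CMP  NZCV=0010
1: · MOVCC
2: ✓ ADDNE  r0←0xc1
3: ✓ CMP  NZCV=0011
4: ✓ SUBVS  r0←0x52
5: ✓ MOVCS  r1←0x35
6: ✓ SUBPL  r0←0x32
7: ✓ CMP  NZCV=0000
8: · ADDVS
9: · MOVEQ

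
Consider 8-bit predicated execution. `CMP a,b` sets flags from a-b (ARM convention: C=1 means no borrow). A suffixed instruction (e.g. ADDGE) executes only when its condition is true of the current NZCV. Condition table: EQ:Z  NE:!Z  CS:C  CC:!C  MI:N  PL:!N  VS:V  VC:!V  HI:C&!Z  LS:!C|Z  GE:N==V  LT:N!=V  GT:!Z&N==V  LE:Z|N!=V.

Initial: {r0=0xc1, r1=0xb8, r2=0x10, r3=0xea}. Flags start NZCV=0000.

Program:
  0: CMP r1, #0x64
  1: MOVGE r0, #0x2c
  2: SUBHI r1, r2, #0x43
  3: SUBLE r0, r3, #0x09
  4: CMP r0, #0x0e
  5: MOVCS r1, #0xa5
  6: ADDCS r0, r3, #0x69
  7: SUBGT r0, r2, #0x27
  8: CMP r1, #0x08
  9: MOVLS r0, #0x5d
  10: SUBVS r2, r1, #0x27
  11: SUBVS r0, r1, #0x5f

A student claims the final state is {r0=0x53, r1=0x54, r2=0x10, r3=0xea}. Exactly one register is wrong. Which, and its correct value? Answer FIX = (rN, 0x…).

FIX = (r1, 0xa5)

0: ✓ CMP  NZCV=0011
1: · MOVGE
2: ✓ SUBHI  r1←0xcd
3: ✓ SUBLE  r0←0xe1
4: ✓ CMP  NZCV=1010
5: ✓ MOVCS  r1←0xa5
6: ✓ ADDCS  r0←0x53
7: · SUBGT
8: ✓ CMP  NZCV=1010
9: · MOVLS
10: · SUBVS
11: · SUBVS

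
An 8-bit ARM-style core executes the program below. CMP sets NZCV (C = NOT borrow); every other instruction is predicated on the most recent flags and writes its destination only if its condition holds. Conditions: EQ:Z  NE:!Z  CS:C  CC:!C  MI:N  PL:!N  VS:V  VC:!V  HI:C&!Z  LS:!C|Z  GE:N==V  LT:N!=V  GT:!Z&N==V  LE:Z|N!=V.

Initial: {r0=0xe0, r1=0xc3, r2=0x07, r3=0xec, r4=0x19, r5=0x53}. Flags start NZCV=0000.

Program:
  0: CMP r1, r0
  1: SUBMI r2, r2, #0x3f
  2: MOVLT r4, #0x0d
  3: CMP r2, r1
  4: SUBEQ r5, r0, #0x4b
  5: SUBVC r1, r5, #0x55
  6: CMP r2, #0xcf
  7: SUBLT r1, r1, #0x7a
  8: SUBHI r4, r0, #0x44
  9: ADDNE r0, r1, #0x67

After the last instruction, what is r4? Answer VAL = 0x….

[0] flags=1000 → (cmp)
[1] flags=1000 MI?T → r2=0xc8
[2] flags=1000 LT?T → r4=0x0d
[3] flags=0010 → (cmp)
[4] flags=0010 EQ?F → skip
[5] flags=0010 VC?T → r1=0xfe
[6] flags=1000 → (cmp)
[7] flags=1000 LT?T → r1=0x84
[8] flags=1000 HI?F → skip
[9] flags=1000 NE?T → r0=0xeb

VAL = 0x0d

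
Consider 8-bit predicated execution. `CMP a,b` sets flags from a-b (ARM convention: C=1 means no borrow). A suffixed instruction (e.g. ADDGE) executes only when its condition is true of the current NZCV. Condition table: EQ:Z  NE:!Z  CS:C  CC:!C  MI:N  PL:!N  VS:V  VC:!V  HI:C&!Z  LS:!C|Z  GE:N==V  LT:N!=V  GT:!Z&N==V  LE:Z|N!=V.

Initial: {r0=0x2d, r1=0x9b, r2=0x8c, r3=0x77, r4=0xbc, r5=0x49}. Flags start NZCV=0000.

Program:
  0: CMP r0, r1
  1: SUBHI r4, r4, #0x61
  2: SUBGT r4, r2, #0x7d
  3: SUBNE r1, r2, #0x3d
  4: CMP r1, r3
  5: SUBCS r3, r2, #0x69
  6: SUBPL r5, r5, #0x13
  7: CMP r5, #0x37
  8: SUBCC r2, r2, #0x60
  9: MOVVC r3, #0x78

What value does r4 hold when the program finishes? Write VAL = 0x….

[0] flags=1001 → (cmp)
[1] flags=1001 HI?F → skip
[2] flags=1001 GT?T → r4=0x0f
[3] flags=1001 NE?T → r1=0x4f
[4] flags=1000 → (cmp)
[5] flags=1000 CS?F → skip
[6] flags=1000 PL?F → skip
[7] flags=0010 → (cmp)
[8] flags=0010 CC?F → skip
[9] flags=0010 VC?T → r3=0x78

VAL = 0x0f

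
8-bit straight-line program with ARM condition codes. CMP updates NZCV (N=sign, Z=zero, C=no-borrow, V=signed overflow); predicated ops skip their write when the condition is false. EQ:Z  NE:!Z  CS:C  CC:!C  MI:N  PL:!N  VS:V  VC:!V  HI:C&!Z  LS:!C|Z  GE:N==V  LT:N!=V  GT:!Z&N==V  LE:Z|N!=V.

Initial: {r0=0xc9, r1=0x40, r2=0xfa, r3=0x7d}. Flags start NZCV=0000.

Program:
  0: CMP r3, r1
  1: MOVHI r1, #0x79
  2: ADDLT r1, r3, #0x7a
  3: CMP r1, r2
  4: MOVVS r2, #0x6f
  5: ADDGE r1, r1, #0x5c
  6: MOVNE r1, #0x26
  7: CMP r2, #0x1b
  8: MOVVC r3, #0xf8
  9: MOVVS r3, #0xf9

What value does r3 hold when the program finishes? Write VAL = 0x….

0: ✓ CMP  NZCV=0010
1: ✓ MOVHI  r1←0x79
2: · ADDLT
3: ✓ CMP  NZCV=0000
4: · MOVVS
5: ✓ ADDGE  r1←0xd5
6: ✓ MOVNE  r1←0x26
7: ✓ CMP  NZCV=1010
8: ✓ MOVVC  r3←0xf8
9: · MOVVS

VAL = 0xf8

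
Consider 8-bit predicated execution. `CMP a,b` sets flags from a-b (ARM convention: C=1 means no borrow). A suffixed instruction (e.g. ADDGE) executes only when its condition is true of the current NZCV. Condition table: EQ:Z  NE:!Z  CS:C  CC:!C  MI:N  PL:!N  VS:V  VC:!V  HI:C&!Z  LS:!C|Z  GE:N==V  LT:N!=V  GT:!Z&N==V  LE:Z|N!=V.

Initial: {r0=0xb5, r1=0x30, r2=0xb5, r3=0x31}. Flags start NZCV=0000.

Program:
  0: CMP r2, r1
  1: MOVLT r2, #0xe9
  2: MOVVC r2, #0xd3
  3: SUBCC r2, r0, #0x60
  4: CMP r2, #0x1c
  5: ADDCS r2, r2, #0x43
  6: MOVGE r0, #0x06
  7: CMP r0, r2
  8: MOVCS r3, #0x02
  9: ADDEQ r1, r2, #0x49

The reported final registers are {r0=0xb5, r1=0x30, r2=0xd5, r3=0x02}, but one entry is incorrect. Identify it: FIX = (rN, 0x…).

[0] flags=1010 → (cmp)
[1] flags=1010 LT?T → r2=0xe9
[2] flags=1010 VC?T → r2=0xd3
[3] flags=1010 CC?F → skip
[4] flags=1010 → (cmp)
[5] flags=1010 CS?T → r2=0x16
[6] flags=1010 GE?F → skip
[7] flags=1010 → (cmp)
[8] flags=1010 CS?T → r3=0x02
[9] flags=1010 EQ?F → skip

FIX = (r2, 0x16)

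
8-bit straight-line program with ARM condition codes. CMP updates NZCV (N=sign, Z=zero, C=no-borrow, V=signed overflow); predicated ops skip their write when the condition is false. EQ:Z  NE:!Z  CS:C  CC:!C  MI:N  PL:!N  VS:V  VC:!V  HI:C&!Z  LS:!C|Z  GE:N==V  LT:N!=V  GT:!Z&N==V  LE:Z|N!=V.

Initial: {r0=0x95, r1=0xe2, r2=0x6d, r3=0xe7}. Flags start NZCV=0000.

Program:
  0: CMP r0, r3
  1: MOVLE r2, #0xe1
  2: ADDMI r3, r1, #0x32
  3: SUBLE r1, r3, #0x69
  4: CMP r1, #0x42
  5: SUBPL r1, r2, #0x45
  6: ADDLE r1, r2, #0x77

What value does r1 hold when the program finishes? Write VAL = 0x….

0: ✓ CMP  NZCV=1000
1: ✓ MOVLE  r2←0xe1
2: ✓ ADDMI  r3←0x14
3: ✓ SUBLE  r1←0xab
4: ✓ CMP  NZCV=0011
5: ✓ SUBPL  r1←0x9c
6: ✓ ADDLE  r1←0x58

VAL = 0x58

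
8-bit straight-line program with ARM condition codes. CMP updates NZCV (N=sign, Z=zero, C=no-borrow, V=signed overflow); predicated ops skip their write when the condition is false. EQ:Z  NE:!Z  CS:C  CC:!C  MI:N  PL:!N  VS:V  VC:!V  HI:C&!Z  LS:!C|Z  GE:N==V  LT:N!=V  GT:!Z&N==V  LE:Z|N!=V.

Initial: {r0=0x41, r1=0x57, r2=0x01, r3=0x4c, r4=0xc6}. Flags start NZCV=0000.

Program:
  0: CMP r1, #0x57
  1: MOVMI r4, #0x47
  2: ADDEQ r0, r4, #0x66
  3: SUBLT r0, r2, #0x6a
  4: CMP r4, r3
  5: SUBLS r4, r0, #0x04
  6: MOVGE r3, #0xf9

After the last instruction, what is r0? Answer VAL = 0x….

VAL = 0x2c

[0] flags=0110 → (cmp)
[1] flags=0110 MI?F → skip
[2] flags=0110 EQ?T → r0=0x2c
[3] flags=0110 LT?F → skip
[4] flags=0011 → (cmp)
[5] flags=0011 LS?F → skip
[6] flags=0011 GE?F → skip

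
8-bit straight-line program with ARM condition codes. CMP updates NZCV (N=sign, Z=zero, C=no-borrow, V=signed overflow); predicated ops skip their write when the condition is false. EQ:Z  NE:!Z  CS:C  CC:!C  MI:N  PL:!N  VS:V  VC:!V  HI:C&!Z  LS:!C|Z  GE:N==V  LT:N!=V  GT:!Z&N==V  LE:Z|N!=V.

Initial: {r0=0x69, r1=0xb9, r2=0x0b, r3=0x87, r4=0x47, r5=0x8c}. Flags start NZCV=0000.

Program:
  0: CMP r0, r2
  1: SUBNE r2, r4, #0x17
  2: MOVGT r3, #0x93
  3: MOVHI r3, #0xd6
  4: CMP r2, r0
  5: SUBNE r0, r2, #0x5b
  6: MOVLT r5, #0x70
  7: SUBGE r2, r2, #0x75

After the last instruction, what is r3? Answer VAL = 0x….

VAL = 0xd6

0: ✓ CMP  NZCV=0010
1: ✓ SUBNE  r2←0x30
2: ✓ MOVGT  r3←0x93
3: ✓ MOVHI  r3←0xd6
4: ✓ CMP  NZCV=1000
5: ✓ SUBNE  r0←0xd5
6: ✓ MOVLT  r5←0x70
7: · SUBGE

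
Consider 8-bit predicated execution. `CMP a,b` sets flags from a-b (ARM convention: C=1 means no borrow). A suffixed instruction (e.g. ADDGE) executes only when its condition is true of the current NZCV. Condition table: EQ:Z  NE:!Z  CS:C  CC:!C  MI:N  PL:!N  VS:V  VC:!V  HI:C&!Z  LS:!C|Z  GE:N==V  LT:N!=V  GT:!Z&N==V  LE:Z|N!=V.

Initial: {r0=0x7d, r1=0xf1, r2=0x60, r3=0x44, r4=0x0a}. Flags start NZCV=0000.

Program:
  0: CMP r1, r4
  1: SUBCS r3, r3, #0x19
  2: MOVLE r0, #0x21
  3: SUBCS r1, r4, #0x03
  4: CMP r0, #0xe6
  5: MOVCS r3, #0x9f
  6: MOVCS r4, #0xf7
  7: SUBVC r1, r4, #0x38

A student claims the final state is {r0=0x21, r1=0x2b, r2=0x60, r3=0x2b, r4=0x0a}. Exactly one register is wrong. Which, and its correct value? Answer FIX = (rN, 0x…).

[0] flags=1010 → (cmp)
[1] flags=1010 CS?T → r3=0x2b
[2] flags=1010 LE?T → r0=0x21
[3] flags=1010 CS?T → r1=0x07
[4] flags=0000 → (cmp)
[5] flags=0000 CS?F → skip
[6] flags=0000 CS?F → skip
[7] flags=0000 VC?T → r1=0xd2

FIX = (r1, 0xd2)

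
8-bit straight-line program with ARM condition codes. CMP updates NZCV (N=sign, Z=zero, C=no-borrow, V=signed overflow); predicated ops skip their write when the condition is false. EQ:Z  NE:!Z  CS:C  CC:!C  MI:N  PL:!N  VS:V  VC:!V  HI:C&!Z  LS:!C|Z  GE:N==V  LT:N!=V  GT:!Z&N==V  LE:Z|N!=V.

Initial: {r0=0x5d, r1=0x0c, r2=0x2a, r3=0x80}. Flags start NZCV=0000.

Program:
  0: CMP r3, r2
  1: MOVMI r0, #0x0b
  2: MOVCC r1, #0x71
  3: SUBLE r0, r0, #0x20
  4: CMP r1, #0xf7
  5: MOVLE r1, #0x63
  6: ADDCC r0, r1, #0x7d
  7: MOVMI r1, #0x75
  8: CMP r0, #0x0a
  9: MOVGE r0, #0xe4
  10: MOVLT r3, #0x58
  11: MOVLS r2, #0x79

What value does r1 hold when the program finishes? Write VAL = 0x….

VAL = 0x0c

0: ✓ CMP  NZCV=0011
1: · MOVMI
2: · MOVCC
3: ✓ SUBLE  r0←0x3d
4: ✓ CMP  NZCV=0000
5: · MOVLE
6: ✓ ADDCC  r0←0x89
7: · MOVMI
8: ✓ CMP  NZCV=0011
9: · MOVGE
10: ✓ MOVLT  r3←0x58
11: · MOVLS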